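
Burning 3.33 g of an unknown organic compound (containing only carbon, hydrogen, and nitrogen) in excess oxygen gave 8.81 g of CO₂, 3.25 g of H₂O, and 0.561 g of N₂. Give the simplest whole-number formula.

C5H9N

mol C = 8.81 g CO₂ ÷ 44.009 g/mol = 0.2002 mol
mol H = 2 × 3.25 g H₂O ÷ 18.015 g/mol = 0.3608 mol
mol N = 2 × 0.561 g N₂ ÷ 28.014 g/mol = 0.04005 mol
Divide by the smallest (0.04005 mol): C 4.998, H 9.009, N 1.000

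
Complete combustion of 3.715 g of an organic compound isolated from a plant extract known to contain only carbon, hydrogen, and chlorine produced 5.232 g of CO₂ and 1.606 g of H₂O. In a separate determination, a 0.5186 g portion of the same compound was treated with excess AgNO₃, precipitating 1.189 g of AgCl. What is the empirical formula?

mol C = 5.232 g CO₂ ÷ 44.009 g/mol = 0.11888 mol
mol H = 2 × 1.606 g H₂O ÷ 18.015 g/mol = 0.17830 mol
From the AgCl data: mol Cl per gram of compound = (1.189 ÷ 143.318) ÷ 0.5186 = 0.015997 mol/g, so in the 3.715 g combustion sample mol Cl = 0.059430 mol
Divide by the smallest (0.059430 mol): C 2.000, H 3.000, Cl 1.000

C2H3Cl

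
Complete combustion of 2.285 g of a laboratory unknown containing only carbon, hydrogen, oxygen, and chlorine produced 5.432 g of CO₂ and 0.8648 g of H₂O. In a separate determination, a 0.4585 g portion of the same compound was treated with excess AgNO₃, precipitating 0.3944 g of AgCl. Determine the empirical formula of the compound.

C9H7ClO

mol C = 5.432 g CO₂ ÷ 44.009 g/mol = 0.12343 mol
mol H = 2 × 0.8648 g H₂O ÷ 18.015 g/mol = 0.096009 mol
From the AgCl data: mol Cl per gram of compound = (0.3944 ÷ 143.318) ÷ 0.4585 = 0.0060020 mol/g, so in the 2.285 g combustion sample mol Cl = 0.013715 mol
mass O = 2.285 − (1.4825 + 0.096777 + 0.48618) = 0.21953 g → mol O = 0.21953 ÷ 15.999 = 0.013722 mol
Divide by the smallest (0.013715 mol): C 9.000, H 7.000, Cl 1.000, O 1.001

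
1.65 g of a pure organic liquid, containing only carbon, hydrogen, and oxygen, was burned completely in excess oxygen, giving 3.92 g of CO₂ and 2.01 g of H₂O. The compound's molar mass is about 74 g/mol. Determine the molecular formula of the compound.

mol C = 3.92 g CO₂ ÷ 44.009 g/mol = 0.08907 mol
mol H = 2 × 2.01 g H₂O ÷ 18.015 g/mol = 0.2231 mol
mass O = 1.65 − (1.070 + 0.2249) = 0.3552 g → mol O = 0.3552 ÷ 15.999 = 0.02220 mol
Divide by the smallest (0.02220 mol): C 4.012, H 10.051, O 1.000
Empirical formula: C4H10O
Empirical-formula mass = 74.12 g/mol; 74 ÷ 74.12 ≈ 1, so the molecular formula is C4H10O.

C4H10O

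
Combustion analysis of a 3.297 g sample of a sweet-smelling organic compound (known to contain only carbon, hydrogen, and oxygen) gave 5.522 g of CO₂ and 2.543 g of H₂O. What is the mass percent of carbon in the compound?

45.71%

mol C = 5.522 g CO₂ ÷ 44.009 g/mol = 0.12547 mol
mol H = 2 × 2.543 g H₂O ÷ 18.015 g/mol = 0.28232 mol
mass O = 3.297 − (1.5071 + 0.28458) = 1.5053 g → mol O = 1.5053 ÷ 15.999 = 0.094090 mol
mass % C = 1.5071 g ÷ 3.297 g × 100%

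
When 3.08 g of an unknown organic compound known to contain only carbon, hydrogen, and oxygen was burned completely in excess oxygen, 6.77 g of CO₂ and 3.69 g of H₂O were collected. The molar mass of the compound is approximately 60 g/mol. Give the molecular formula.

C3H8O

mol C = 6.77 g CO₂ ÷ 44.009 g/mol = 0.1538 mol
mol H = 2 × 3.69 g H₂O ÷ 18.015 g/mol = 0.4097 mol
mass O = 3.08 − (1.848 + 0.4129) = 0.8194 g → mol O = 0.8194 ÷ 15.999 = 0.05121 mol
Divide by the smallest (0.05121 mol): C 3.004, H 7.999, O 1.000
Empirical formula: C3H8O
Empirical-formula mass = 60.10 g/mol; 60 ÷ 60.10 ≈ 1, so the molecular formula is C3H8O.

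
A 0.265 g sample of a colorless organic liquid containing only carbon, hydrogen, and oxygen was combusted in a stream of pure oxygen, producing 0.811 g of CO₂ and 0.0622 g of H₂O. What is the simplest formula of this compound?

C8H3O

mol C = 0.811 g CO₂ ÷ 44.009 g/mol = 0.01843 mol
mol H = 2 × 0.0622 g H₂O ÷ 18.015 g/mol = 0.006905 mol
mass O = 0.265 − (0.2213 + 0.006961) = 0.03670 g → mol O = 0.03670 ÷ 15.999 = 0.002294 mol
Divide by the smallest (0.002294 mol): C 8.034, H 3.010, O 1.000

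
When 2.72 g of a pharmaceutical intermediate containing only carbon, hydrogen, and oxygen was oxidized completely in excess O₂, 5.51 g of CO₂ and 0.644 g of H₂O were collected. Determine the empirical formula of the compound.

mol C = 5.51 g CO₂ ÷ 44.009 g/mol = 0.1252 mol
mol H = 2 × 0.644 g H₂O ÷ 18.015 g/mol = 0.07150 mol
mass O = 2.72 − (1.504 + 0.07207) = 1.144 g → mol O = 1.144 ÷ 15.999 = 0.07151 mol
Divide by the smallest (0.07150 mol): C 1.751, H 1.000, O 1.000
Multiplying each by 4 gives whole numbers: C 7.00, H 4.00, O 4.00

C7H4O4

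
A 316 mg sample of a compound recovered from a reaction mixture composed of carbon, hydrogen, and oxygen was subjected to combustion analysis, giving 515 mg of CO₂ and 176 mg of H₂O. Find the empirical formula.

mol C = 0.515 g CO₂ ÷ 44.009 g/mol = 0.01170 mol
mol H = 2 × 0.176 g H₂O ÷ 18.015 g/mol = 0.01954 mol
mass O = 0.316 − (0.1406 + 0.01970) = 0.1557 g → mol O = 0.1557 ÷ 15.999 = 0.009735 mol
Divide by the smallest (0.009735 mol): C 1.202, H 2.007, O 1.000
Multiplying each by 5 gives whole numbers: C 6.01, H 10.04, O 5.00

C6H10O5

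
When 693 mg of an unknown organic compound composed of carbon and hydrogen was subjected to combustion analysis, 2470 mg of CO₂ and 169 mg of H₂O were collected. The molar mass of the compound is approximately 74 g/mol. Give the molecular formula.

mol C = 2.47 g CO₂ ÷ 44.009 g/mol = 0.05612 mol
mol H = 2 × 0.169 g H₂O ÷ 18.015 g/mol = 0.01876 mol
Divide by the smallest (0.01876 mol): C 2.991, H 1.000
Empirical formula: C3H
Empirical-formula mass = 37.04 g/mol; 74 ÷ 37.04 ≈ 2, so the molecular formula is C6H2.

C6H2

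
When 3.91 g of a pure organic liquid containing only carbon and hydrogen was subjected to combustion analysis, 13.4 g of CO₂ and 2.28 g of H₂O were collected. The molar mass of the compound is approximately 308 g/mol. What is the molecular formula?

C24H20

mol C = 13.4 g CO₂ ÷ 44.009 g/mol = 0.3045 mol
mol H = 2 × 2.28 g H₂O ÷ 18.015 g/mol = 0.2531 mol
Divide by the smallest (0.2531 mol): C 1.203, H 1.000
Multiplying each by 5 gives whole numbers: C 6.01, H 5.00
Empirical formula: C6H5
Empirical-formula mass = 77.11 g/mol; 308 ÷ 77.11 ≈ 4, so the molecular formula is C24H20.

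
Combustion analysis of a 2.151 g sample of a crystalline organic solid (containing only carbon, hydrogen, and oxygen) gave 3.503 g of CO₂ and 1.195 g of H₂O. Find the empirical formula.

C6H10O5

mol C = 3.503 g CO₂ ÷ 44.009 g/mol = 0.079597 mol
mol H = 2 × 1.195 g H₂O ÷ 18.015 g/mol = 0.13267 mol
mass O = 2.151 − (0.95604 + 0.13373) = 1.0612 g → mol O = 1.0612 ÷ 15.999 = 0.066331 mol
Divide by the smallest (0.066331 mol): C 1.200, H 2.000, O 1.000
Multiplying each by 5 gives whole numbers: C 6.00, H 10.00, O 5.00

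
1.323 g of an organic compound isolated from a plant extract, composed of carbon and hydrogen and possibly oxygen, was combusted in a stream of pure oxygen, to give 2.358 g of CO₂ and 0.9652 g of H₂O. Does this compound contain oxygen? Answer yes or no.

mol C = 2.358 g CO₂ ÷ 44.009 g/mol = 0.053580 mol
mol H = 2 × 0.9652 g H₂O ÷ 18.015 g/mol = 0.10716 mol
C and H account for only 0.75156 g of the 1.323 g sample; the remaining 0.57144 g must be oxygen.

yes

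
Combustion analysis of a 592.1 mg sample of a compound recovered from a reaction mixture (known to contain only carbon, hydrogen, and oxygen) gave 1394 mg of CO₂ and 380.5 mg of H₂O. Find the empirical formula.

C3H4O

mol C = 1.394 g CO₂ ÷ 44.009 g/mol = 0.031675 mol
mol H = 2 × 0.3805 g H₂O ÷ 18.015 g/mol = 0.042243 mol
mass O = 0.5921 − (0.38045 + 0.042581) = 0.16907 g → mol O = 0.16907 ÷ 15.999 = 0.010567 mol
Divide by the smallest (0.010567 mol): C 2.997, H 3.997, O 1.000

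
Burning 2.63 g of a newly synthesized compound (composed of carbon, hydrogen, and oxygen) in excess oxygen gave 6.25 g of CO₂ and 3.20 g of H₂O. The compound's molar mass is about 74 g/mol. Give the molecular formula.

mol C = 6.25 g CO₂ ÷ 44.009 g/mol = 0.1420 mol
mol H = 2 × 3.20 g H₂O ÷ 18.015 g/mol = 0.3553 mol
mass O = 2.63 − (1.706 + 0.3581) = 0.5661 g → mol O = 0.5661 ÷ 15.999 = 0.03539 mol
Divide by the smallest (0.03539 mol): C 4.013, H 10.040, O 1.000
Empirical formula: C4H10O
Empirical-formula mass = 74.12 g/mol; 74 ÷ 74.12 ≈ 1, so the molecular formula is C4H10O.

C4H10O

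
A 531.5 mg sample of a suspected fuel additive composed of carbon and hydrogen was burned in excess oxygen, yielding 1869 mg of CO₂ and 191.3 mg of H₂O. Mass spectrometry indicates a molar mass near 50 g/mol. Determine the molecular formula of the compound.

C4H2

mol C = 1.869 g CO₂ ÷ 44.009 g/mol = 0.042469 mol
mol H = 2 × 0.1913 g H₂O ÷ 18.015 g/mol = 0.021238 mol
Divide by the smallest (0.021238 mol): C 2.000, H 1.000
Empirical formula: C2H
Empirical-formula mass = 25.03 g/mol; 50 ÷ 25.03 ≈ 2, so the molecular formula is C4H2.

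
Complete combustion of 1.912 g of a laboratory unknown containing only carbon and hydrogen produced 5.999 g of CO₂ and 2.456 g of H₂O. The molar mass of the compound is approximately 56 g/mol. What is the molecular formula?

C4H8

mol C = 5.999 g CO₂ ÷ 44.009 g/mol = 0.13631 mol
mol H = 2 × 2.456 g H₂O ÷ 18.015 g/mol = 0.27266 mol
Divide by the smallest (0.13631 mol): C 1.000, H 2.000
Empirical formula: CH2
Empirical-formula mass = 14.03 g/mol; 56 ÷ 14.03 ≈ 4, so the molecular formula is C4H8.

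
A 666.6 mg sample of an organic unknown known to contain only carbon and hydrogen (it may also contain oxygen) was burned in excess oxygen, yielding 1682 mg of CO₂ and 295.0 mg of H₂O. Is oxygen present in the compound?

yes

mol C = 1.682 g CO₂ ÷ 44.009 g/mol = 0.038219 mol
mol H = 2 × 0.2950 g H₂O ÷ 18.015 g/mol = 0.032750 mol
C and H account for only 0.49207 g of the 0.6666 g sample; the remaining 0.17453 g must be oxygen.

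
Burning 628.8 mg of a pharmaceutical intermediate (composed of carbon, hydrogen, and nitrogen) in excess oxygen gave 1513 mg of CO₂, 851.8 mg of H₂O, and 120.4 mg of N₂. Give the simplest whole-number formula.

mol C = 1.513 g CO₂ ÷ 44.009 g/mol = 0.034379 mol
mol H = 2 × 0.8518 g H₂O ÷ 18.015 g/mol = 0.094566 mol
mol N = 2 × 0.1204 g N₂ ÷ 28.014 g/mol = 0.0085957 mol
Divide by the smallest (0.0085957 mol): C 4.000, H 11.002, N 1.000

C4H11N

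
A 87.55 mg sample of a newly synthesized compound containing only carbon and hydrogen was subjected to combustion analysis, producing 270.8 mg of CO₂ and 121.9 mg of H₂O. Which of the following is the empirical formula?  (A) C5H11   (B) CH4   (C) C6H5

mol C = 0.2708 g CO₂ ÷ 44.009 g/mol = 0.0061533 mol
mol H = 2 × 0.1219 g H₂O ÷ 18.015 g/mol = 0.013533 mol
Divide by the smallest (0.0061533 mol): C 1.000, H 2.199
Multiplying each by 5 gives whole numbers: C 5.00, H 11.00

(A) C5H11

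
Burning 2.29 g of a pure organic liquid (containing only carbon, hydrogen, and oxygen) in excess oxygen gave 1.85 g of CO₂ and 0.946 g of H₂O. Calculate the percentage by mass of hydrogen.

4.6%

mol C = 1.85 g CO₂ ÷ 44.009 g/mol = 0.04204 mol
mol H = 2 × 0.946 g H₂O ÷ 18.015 g/mol = 0.1050 mol
mass O = 2.29 − (0.5049 + 0.1059) = 1.679 g → mol O = 1.679 ÷ 15.999 = 0.1050 mol
mass % H = 0.1059 g ÷ 2.29 g × 100%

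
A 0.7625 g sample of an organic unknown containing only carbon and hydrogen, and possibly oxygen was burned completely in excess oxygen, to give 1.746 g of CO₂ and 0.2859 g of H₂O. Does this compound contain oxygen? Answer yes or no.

mol C = 1.746 g CO₂ ÷ 44.009 g/mol = 0.039674 mol
mol H = 2 × 0.2859 g H₂O ÷ 18.015 g/mol = 0.031740 mol
C and H account for only 0.50851 g of the 0.7625 g sample; the remaining 0.25399 g must be oxygen.

yes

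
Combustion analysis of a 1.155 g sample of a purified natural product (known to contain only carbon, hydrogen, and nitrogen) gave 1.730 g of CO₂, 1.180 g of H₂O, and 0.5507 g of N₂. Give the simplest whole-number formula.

mol C = 1.730 g CO₂ ÷ 44.009 g/mol = 0.039310 mol
mol H = 2 × 1.180 g H₂O ÷ 18.015 g/mol = 0.13100 mol
mol N = 2 × 0.5507 g N₂ ÷ 28.014 g/mol = 0.039316 mol
Divide by the smallest (0.039310 mol): C 1.000, H 3.333, N 1.000
Multiplying each by 3 gives whole numbers: C 3.00, H 10.00, N 3.00

C3H10N3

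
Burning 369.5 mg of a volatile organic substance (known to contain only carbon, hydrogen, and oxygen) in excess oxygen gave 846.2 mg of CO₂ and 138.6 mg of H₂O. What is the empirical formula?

C5H4O2

mol C = 0.8462 g CO₂ ÷ 44.009 g/mol = 0.019228 mol
mol H = 2 × 0.1386 g H₂O ÷ 18.015 g/mol = 0.015387 mol
mass O = 0.3695 − (0.23095 + 0.015510) = 0.12304 g → mol O = 0.12304 ÷ 15.999 = 0.0076907 mol
Divide by the smallest (0.0076907 mol): C 2.500, H 2.001, O 1.000
Multiplying each by 2 gives whole numbers: C 5.00, H 4.00, O 2.00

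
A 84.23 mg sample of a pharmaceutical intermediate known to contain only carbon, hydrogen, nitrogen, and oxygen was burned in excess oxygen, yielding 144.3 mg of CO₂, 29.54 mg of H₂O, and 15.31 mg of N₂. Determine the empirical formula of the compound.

mol C = 0.1443 g CO₂ ÷ 44.009 g/mol = 0.0032789 mol
mol H = 2 × 0.02954 g H₂O ÷ 18.015 g/mol = 0.0032795 mol
mol N = 2 × 0.01531 g N₂ ÷ 28.014 g/mol = 0.0010930 mol
mass O = 0.08423 − (0.039383 + 0.0033057 + 0.015310) = 0.026232 g → mol O = 0.026232 ÷ 15.999 = 0.0016396 mol
Divide by the smallest (0.0010930 mol): C 3.000, H 3.000, N 1.000, O 1.500
Multiplying each by 2 gives whole numbers: C 6.00, H 6.00, N 2.00, O 3.00

C6H6N2O3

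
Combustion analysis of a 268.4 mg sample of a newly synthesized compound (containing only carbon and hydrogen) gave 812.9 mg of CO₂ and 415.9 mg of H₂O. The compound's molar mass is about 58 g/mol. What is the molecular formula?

mol C = 0.8129 g CO₂ ÷ 44.009 g/mol = 0.018471 mol
mol H = 2 × 0.4159 g H₂O ÷ 18.015 g/mol = 0.046173 mol
Divide by the smallest (0.018471 mol): C 1.000, H 2.500
Multiplying each by 2 gives whole numbers: C 2.00, H 5.00
Empirical formula: C2H5
Empirical-formula mass = 29.06 g/mol; 58 ÷ 29.06 ≈ 2, so the molecular formula is C4H10.

C4H10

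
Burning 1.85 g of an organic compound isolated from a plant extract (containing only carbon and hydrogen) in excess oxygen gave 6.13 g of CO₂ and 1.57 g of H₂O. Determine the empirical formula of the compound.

C4H5

mol C = 6.13 g CO₂ ÷ 44.009 g/mol = 0.1393 mol
mol H = 2 × 1.57 g H₂O ÷ 18.015 g/mol = 0.1743 mol
Divide by the smallest (0.1393 mol): C 1.000, H 1.251
Multiplying each by 4 gives whole numbers: C 4.00, H 5.01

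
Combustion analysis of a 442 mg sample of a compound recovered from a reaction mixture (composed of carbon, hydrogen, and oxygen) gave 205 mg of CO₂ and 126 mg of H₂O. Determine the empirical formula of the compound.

CH3O5

mol C = 0.205 g CO₂ ÷ 44.009 g/mol = 0.004658 mol
mol H = 2 × 0.126 g H₂O ÷ 18.015 g/mol = 0.01399 mol
mass O = 0.442 − (0.05595 + 0.01410) = 0.3720 g → mol O = 0.3720 ÷ 15.999 = 0.02325 mol
Divide by the smallest (0.004658 mol): C 1.000, H 3.003, O 4.991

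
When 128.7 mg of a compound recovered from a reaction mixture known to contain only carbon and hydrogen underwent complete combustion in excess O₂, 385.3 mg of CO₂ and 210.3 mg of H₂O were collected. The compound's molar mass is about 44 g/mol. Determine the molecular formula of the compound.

mol C = 0.3853 g CO₂ ÷ 44.009 g/mol = 0.0087550 mol
mol H = 2 × 0.2103 g H₂O ÷ 18.015 g/mol = 0.023347 mol
Divide by the smallest (0.0087550 mol): C 1.000, H 2.667
Multiplying each by 3 gives whole numbers: C 3.00, H 8.00
Empirical formula: C3H8
Empirical-formula mass = 44.10 g/mol; 44 ÷ 44.10 ≈ 1, so the molecular formula is C3H8.

C3H8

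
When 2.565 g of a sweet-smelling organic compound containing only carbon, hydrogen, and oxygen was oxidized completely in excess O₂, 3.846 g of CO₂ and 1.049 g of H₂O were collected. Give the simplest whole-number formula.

C3H4O3

mol C = 3.846 g CO₂ ÷ 44.009 g/mol = 0.087391 mol
mol H = 2 × 1.049 g H₂O ÷ 18.015 g/mol = 0.11646 mol
mass O = 2.565 − (1.0497 + 0.11739) = 1.3980 g → mol O = 1.3980 ÷ 15.999 = 0.087378 mol
Divide by the smallest (0.087378 mol): C 1.000, H 1.333, O 1.000
Multiplying each by 3 gives whole numbers: C 3.00, H 4.00, O 3.00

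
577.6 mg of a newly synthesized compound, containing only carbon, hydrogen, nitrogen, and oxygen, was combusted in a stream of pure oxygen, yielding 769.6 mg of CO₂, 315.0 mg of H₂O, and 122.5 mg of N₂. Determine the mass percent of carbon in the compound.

mol C = 0.7696 g CO₂ ÷ 44.009 g/mol = 0.017487 mol
mol H = 2 × 0.3150 g H₂O ÷ 18.015 g/mol = 0.034971 mol
mol N = 2 × 0.1225 g N₂ ÷ 28.014 g/mol = 0.0087456 mol
mass O = 0.5776 − (0.21004 + 0.035251 + 0.12250) = 0.20981 g → mol O = 0.20981 ÷ 15.999 = 0.013114 mol
mass % C = 0.21004 g ÷ 0.5776 g × 100%

36.36%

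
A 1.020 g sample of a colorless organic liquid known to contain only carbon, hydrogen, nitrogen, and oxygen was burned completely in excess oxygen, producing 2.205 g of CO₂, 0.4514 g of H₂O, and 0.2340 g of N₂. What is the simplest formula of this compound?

C6H6N2O

mol C = 2.205 g CO₂ ÷ 44.009 g/mol = 0.050103 mol
mol H = 2 × 0.4514 g H₂O ÷ 18.015 g/mol = 0.050114 mol
mol N = 2 × 0.2340 g N₂ ÷ 28.014 g/mol = 0.016706 mol
mass O = 1.020 − (0.60179 + 0.050515 + 0.23400) = 0.13369 g → mol O = 0.13369 ÷ 15.999 = 0.0083564 mol
Divide by the smallest (0.0083564 mol): C 5.996, H 5.997, N 1.999, O 1.000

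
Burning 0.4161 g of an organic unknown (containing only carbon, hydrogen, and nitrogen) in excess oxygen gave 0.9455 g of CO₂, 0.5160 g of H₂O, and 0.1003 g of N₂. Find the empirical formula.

mol C = 0.9455 g CO₂ ÷ 44.009 g/mol = 0.021484 mol
mol H = 2 × 0.5160 g H₂O ÷ 18.015 g/mol = 0.057286 mol
mol N = 2 × 0.1003 g N₂ ÷ 28.014 g/mol = 0.0071607 mol
Divide by the smallest (0.0071607 mol): C 3.000, H 8.000, N 1.000

C3H8N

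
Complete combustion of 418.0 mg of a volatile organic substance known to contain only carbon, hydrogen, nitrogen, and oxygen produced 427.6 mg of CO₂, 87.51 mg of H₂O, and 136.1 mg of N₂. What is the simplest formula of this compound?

mol C = 0.4276 g CO₂ ÷ 44.009 g/mol = 0.0097162 mol
mol H = 2 × 0.08751 g H₂O ÷ 18.015 g/mol = 0.0097152 mol
mol N = 2 × 0.1361 g N₂ ÷ 28.014 g/mol = 0.0097166 mol
mass O = 0.4180 − (0.11670 + 0.0097930 + 0.13610) = 0.15541 g → mol O = 0.15541 ÷ 15.999 = 0.0097135 mol
Divide by the smallest (0.0097135 mol): C 1.000, H 1.000, N 1.000, O 1.000

CHNO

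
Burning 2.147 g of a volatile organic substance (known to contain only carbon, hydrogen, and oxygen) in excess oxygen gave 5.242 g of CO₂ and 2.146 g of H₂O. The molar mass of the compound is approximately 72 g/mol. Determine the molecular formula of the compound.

C4H8O

mol C = 5.242 g CO₂ ÷ 44.009 g/mol = 0.11911 mol
mol H = 2 × 2.146 g H₂O ÷ 18.015 g/mol = 0.23825 mol
mass O = 2.147 − (1.4307 + 0.24015) = 0.47619 g → mol O = 0.47619 ÷ 15.999 = 0.029764 mol
Divide by the smallest (0.029764 mol): C 4.002, H 8.005, O 1.000
Empirical formula: C4H8O
Empirical-formula mass = 72.11 g/mol; 72 ÷ 72.11 ≈ 1, so the molecular formula is C4H8O.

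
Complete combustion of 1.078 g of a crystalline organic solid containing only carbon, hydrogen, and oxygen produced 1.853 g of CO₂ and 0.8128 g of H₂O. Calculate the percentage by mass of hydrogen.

mol C = 1.853 g CO₂ ÷ 44.009 g/mol = 0.042105 mol
mol H = 2 × 0.8128 g H₂O ÷ 18.015 g/mol = 0.090236 mol
mass O = 1.078 − (0.50572 + 0.090958) = 0.48132 g → mol O = 0.48132 ÷ 15.999 = 0.030084 mol
mass % H = 0.090958 g ÷ 1.078 g × 100%

8.44%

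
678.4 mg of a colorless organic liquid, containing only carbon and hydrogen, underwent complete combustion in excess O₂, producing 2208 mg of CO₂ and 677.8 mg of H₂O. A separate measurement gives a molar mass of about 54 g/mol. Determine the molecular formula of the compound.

C4H6

mol C = 2.208 g CO₂ ÷ 44.009 g/mol = 0.050172 mol
mol H = 2 × 0.6778 g H₂O ÷ 18.015 g/mol = 0.075248 mol
Divide by the smallest (0.050172 mol): C 1.000, H 1.500
Multiplying each by 2 gives whole numbers: C 2.00, H 3.00
Empirical formula: C2H3
Empirical-formula mass = 27.05 g/mol; 54 ÷ 27.05 ≈ 2, so the molecular formula is C4H6.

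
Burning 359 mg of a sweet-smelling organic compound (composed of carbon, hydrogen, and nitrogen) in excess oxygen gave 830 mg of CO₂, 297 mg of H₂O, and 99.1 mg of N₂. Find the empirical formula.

mol C = 0.830 g CO₂ ÷ 44.009 g/mol = 0.01886 mol
mol H = 2 × 0.297 g H₂O ÷ 18.015 g/mol = 0.03297 mol
mol N = 2 × 0.0991 g N₂ ÷ 28.014 g/mol = 0.007075 mol
Divide by the smallest (0.007075 mol): C 2.666, H 4.660, N 1.000
Multiplying each by 3 gives whole numbers: C 8.00, H 13.98, N 3.00

C8H14N3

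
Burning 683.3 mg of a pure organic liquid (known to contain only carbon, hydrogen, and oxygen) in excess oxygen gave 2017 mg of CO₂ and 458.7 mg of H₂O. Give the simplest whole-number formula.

mol C = 2.017 g CO₂ ÷ 44.009 g/mol = 0.045832 mol
mol H = 2 × 0.4587 g H₂O ÷ 18.015 g/mol = 0.050924 mol
mass O = 0.6833 − (0.55048 + 0.051332) = 0.081486 g → mol O = 0.081486 ÷ 15.999 = 0.0050932 mol
Divide by the smallest (0.0050932 mol): C 8.999, H 9.999, O 1.000

C9H10O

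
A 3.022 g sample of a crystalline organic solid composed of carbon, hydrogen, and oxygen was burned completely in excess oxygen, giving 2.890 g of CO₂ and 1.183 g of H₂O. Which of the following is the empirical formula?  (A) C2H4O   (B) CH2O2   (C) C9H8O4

mol C = 2.890 g CO₂ ÷ 44.009 g/mol = 0.065668 mol
mol H = 2 × 1.183 g H₂O ÷ 18.015 g/mol = 0.13133 mol
mass O = 3.022 − (0.78874 + 0.13239) = 2.1009 g → mol O = 2.1009 ÷ 15.999 = 0.13131 mol
Divide by the smallest (0.065668 mol): C 1.000, H 2.000, O 2.000

(B) CH2O2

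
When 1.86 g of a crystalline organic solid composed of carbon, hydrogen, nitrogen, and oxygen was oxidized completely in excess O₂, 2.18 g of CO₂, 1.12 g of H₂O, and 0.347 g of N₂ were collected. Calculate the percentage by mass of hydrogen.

mol C = 2.18 g CO₂ ÷ 44.009 g/mol = 0.04954 mol
mol H = 2 × 1.12 g H₂O ÷ 18.015 g/mol = 0.1243 mol
mol N = 2 × 0.347 g N₂ ÷ 28.014 g/mol = 0.02477 mol
mass O = 1.86 − (0.5950 + 0.1253 + 0.3470) = 0.7927 g → mol O = 0.7927 ÷ 15.999 = 0.04955 mol
mass % H = 0.1253 g ÷ 1.86 g × 100%

6.7%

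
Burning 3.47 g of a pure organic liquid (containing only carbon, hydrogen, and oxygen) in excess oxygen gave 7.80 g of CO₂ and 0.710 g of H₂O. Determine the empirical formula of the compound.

C9H4O4

mol C = 7.80 g CO₂ ÷ 44.009 g/mol = 0.1772 mol
mol H = 2 × 0.710 g H₂O ÷ 18.015 g/mol = 0.07882 mol
mass O = 3.47 − (2.129 + 0.07945) = 1.262 g → mol O = 1.262 ÷ 15.999 = 0.07886 mol
Divide by the smallest (0.07882 mol): C 2.249, H 1.000, O 1.001
Multiplying each by 4 gives whole numbers: C 8.99, H 4.00, O 4.00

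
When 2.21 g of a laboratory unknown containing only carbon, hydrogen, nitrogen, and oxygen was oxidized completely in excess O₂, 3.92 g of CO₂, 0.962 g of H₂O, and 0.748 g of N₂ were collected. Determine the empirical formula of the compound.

C5H6N3O

mol C = 3.92 g CO₂ ÷ 44.009 g/mol = 0.08907 mol
mol H = 2 × 0.962 g H₂O ÷ 18.015 g/mol = 0.1068 mol
mol N = 2 × 0.748 g N₂ ÷ 28.014 g/mol = 0.05340 mol
mass O = 2.21 − (1.070 + 0.1077 + 0.7480) = 0.2845 g → mol O = 0.2845 ÷ 15.999 = 0.01778 mol
Divide by the smallest (0.01778 mol): C 5.009, H 6.006, N 3.003, O 1.000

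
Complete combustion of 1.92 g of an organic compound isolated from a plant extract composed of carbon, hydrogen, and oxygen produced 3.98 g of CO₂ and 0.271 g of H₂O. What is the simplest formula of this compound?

mol C = 3.98 g CO₂ ÷ 44.009 g/mol = 0.09044 mol
mol H = 2 × 0.271 g H₂O ÷ 18.015 g/mol = 0.03009 mol
mass O = 1.92 − (1.086 + 0.03033) = 0.8034 g → mol O = 0.8034 ÷ 15.999 = 0.05022 mol
Divide by the smallest (0.03009 mol): C 3.006, H 1.000, O 1.669
Multiplying each by 3 gives whole numbers: C 9.02, H 3.00, O 5.01

C9H3O5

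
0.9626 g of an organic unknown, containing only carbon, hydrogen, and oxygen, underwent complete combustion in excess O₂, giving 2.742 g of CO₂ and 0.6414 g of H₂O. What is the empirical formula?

mol C = 2.742 g CO₂ ÷ 44.009 g/mol = 0.062305 mol
mol H = 2 × 0.6414 g H₂O ÷ 18.015 g/mol = 0.071207 mol
mass O = 0.9626 − (0.74835 + 0.071777) = 0.14247 g → mol O = 0.14247 ÷ 15.999 = 0.0089051 mol
Divide by the smallest (0.0089051 mol): C 6.997, H 7.996, O 1.000

C7H8O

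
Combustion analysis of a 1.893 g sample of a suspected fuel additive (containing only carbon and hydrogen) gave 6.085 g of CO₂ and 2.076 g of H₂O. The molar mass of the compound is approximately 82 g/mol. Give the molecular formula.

C6H10

mol C = 6.085 g CO₂ ÷ 44.009 g/mol = 0.13827 mol
mol H = 2 × 2.076 g H₂O ÷ 18.015 g/mol = 0.23047 mol
Divide by the smallest (0.13827 mol): C 1.000, H 1.667
Multiplying each by 3 gives whole numbers: C 3.00, H 5.00
Empirical formula: C3H5
Empirical-formula mass = 41.07 g/mol; 82 ÷ 41.07 ≈ 2, so the molecular formula is C6H10.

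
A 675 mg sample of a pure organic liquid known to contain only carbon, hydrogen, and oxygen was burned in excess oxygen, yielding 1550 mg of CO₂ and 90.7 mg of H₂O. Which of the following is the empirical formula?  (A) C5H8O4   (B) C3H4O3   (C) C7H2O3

(C) C7H2O3

mol C = 1.55 g CO₂ ÷ 44.009 g/mol = 0.03522 mol
mol H = 2 × 0.0907 g H₂O ÷ 18.015 g/mol = 0.01007 mol
mass O = 0.675 − (0.4230 + 0.01015) = 0.2418 g → mol O = 0.2418 ÷ 15.999 = 0.01511 mol
Divide by the smallest (0.01007 mol): C 3.498, H 1.000, O 1.501
Multiplying each by 2 gives whole numbers: C 7.00, H 2.00, O 3.00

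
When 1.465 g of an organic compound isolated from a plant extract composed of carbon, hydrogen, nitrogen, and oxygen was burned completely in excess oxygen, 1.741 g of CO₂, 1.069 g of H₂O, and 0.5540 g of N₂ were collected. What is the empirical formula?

mol C = 1.741 g CO₂ ÷ 44.009 g/mol = 0.039560 mol
mol H = 2 × 1.069 g H₂O ÷ 18.015 g/mol = 0.11868 mol
mol N = 2 × 0.5540 g N₂ ÷ 28.014 g/mol = 0.039552 mol
mass O = 1.465 − (0.47516 + 0.11963 + 0.55400) = 0.31622 g → mol O = 0.31622 ÷ 15.999 = 0.019765 mol
Divide by the smallest (0.019765 mol): C 2.002, H 6.005, N 2.001, O 1.000

C2H6N2O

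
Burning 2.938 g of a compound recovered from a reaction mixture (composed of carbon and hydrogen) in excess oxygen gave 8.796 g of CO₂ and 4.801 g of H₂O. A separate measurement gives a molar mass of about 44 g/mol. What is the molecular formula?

mol C = 8.796 g CO₂ ÷ 44.009 g/mol = 0.19987 mol
mol H = 2 × 4.801 g H₂O ÷ 18.015 g/mol = 0.53300 mol
Divide by the smallest (0.19987 mol): C 1.000, H 2.667
Multiplying each by 3 gives whole numbers: C 3.00, H 8.00
Empirical formula: C3H8
Empirical-formula mass = 44.10 g/mol; 44 ÷ 44.10 ≈ 1, so the molecular formula is C3H8.

C3H8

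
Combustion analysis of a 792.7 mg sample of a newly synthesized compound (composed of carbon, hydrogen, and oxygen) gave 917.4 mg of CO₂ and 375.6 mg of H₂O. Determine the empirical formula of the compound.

C2H4O3

mol C = 0.9174 g CO₂ ÷ 44.009 g/mol = 0.020846 mol
mol H = 2 × 0.3756 g H₂O ÷ 18.015 g/mol = 0.041699 mol
mass O = 0.7927 − (0.25038 + 0.042032) = 0.50029 g → mol O = 0.50029 ÷ 15.999 = 0.031270 mol
Divide by the smallest (0.020846 mol): C 1.000, H 2.000, O 1.500
Multiplying each by 2 gives whole numbers: C 2.00, H 4.00, O 3.00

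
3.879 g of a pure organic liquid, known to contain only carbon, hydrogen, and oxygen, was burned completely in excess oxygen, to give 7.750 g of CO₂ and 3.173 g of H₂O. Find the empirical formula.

mol C = 7.750 g CO₂ ÷ 44.009 g/mol = 0.17610 mol
mol H = 2 × 3.173 g H₂O ÷ 18.015 g/mol = 0.35226 mol
mass O = 3.879 − (2.1151 + 0.35508) = 1.4088 g → mol O = 1.4088 ÷ 15.999 = 0.088054 mol
Divide by the smallest (0.088054 mol): C 2.000, H 4.001, O 1.000

C2H4O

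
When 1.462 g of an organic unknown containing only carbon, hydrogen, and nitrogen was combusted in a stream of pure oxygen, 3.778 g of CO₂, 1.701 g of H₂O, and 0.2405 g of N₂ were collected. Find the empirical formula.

mol C = 3.778 g CO₂ ÷ 44.009 g/mol = 0.085846 mol
mol H = 2 × 1.701 g H₂O ÷ 18.015 g/mol = 0.18884 mol
mol N = 2 × 0.2405 g N₂ ÷ 28.014 g/mol = 0.017170 mol
Divide by the smallest (0.017170 mol): C 5.000, H 10.998, N 1.000

C5H11N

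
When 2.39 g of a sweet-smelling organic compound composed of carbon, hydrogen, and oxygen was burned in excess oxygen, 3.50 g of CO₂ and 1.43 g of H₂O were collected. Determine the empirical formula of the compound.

CH2O

mol C = 3.50 g CO₂ ÷ 44.009 g/mol = 0.07953 mol
mol H = 2 × 1.43 g H₂O ÷ 18.015 g/mol = 0.1588 mol
mass O = 2.39 − (0.9552 + 0.1600) = 1.275 g → mol O = 1.275 ÷ 15.999 = 0.07968 mol
Divide by the smallest (0.07953 mol): C 1.000, H 1.996, O 1.002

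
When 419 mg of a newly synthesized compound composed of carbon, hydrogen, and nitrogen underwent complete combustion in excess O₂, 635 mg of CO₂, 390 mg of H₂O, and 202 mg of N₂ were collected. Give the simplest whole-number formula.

mol C = 0.635 g CO₂ ÷ 44.009 g/mol = 0.01443 mol
mol H = 2 × 0.390 g H₂O ÷ 18.015 g/mol = 0.04330 mol
mol N = 2 × 0.202 g N₂ ÷ 28.014 g/mol = 0.01442 mol
Divide by the smallest (0.01442 mol): C 1.001, H 3.002, N 1.000

CH3N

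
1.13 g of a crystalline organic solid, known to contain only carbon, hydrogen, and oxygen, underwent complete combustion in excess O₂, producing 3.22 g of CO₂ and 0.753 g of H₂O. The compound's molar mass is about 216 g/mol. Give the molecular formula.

mol C = 3.22 g CO₂ ÷ 44.009 g/mol = 0.07317 mol
mol H = 2 × 0.753 g H₂O ÷ 18.015 g/mol = 0.08360 mol
mass O = 1.13 − (0.8788 + 0.08427) = 0.1669 g → mol O = 0.1669 ÷ 15.999 = 0.01043 mol
Divide by the smallest (0.01043 mol): C 7.013, H 8.012, O 1.000
Empirical formula: C7H8O
Empirical-formula mass = 108.14 g/mol; 216 ÷ 108.14 ≈ 2, so the molecular formula is C14H16O2.

C14H16O2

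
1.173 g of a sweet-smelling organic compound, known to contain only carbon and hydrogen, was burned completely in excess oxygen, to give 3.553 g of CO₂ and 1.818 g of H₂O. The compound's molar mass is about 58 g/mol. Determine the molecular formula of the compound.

mol C = 3.553 g CO₂ ÷ 44.009 g/mol = 0.080733 mol
mol H = 2 × 1.818 g H₂O ÷ 18.015 g/mol = 0.20183 mol
Divide by the smallest (0.080733 mol): C 1.000, H 2.500
Multiplying each by 2 gives whole numbers: C 2.00, H 5.00
Empirical formula: C2H5
Empirical-formula mass = 29.06 g/mol; 58 ÷ 29.06 ≈ 2, so the molecular formula is C4H10.

C4H10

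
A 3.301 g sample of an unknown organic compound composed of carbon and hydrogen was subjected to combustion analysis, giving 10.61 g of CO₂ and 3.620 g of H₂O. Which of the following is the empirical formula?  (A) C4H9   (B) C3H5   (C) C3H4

(B) C3H5

mol C = 10.61 g CO₂ ÷ 44.009 g/mol = 0.24109 mol
mol H = 2 × 3.620 g H₂O ÷ 18.015 g/mol = 0.40189 mol
Divide by the smallest (0.24109 mol): C 1.000, H 1.667
Multiplying each by 3 gives whole numbers: C 3.00, H 5.00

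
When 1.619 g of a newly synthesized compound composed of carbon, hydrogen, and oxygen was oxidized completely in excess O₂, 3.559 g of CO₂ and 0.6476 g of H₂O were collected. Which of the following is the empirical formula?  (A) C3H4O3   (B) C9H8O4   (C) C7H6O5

mol C = 3.559 g CO₂ ÷ 44.009 g/mol = 0.080870 mol
mol H = 2 × 0.6476 g H₂O ÷ 18.015 g/mol = 0.071896 mol
mass O = 1.619 − (0.97133 + 0.072471) = 0.57520 g → mol O = 0.57520 ÷ 15.999 = 0.035952 mol
Divide by the smallest (0.035952 mol): C 2.249, H 2.000, O 1.000
Multiplying each by 4 gives whole numbers: C 9.00, H 8.00, O 4.00

(B) C9H8O4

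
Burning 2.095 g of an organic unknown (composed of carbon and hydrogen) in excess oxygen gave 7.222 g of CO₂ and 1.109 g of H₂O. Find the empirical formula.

mol C = 7.222 g CO₂ ÷ 44.009 g/mol = 0.16410 mol
mol H = 2 × 1.109 g H₂O ÷ 18.015 g/mol = 0.12312 mol
Divide by the smallest (0.12312 mol): C 1.333, H 1.000
Multiplying each by 3 gives whole numbers: C 4.00, H 3.00

C4H3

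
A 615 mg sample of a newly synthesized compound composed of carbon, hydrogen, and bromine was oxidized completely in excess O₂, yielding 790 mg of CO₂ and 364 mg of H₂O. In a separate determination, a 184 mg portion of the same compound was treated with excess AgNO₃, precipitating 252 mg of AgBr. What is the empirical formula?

mol C = 0.790 g CO₂ ÷ 44.009 g/mol = 0.01795 mol
mol H = 2 × 0.364 g H₂O ÷ 18.015 g/mol = 0.04041 mol
From the AgBr data: mol Br per gram of compound = (0.252 ÷ 187.772) ÷ 0.184 = 0.007294 mol/g, so in the 0.615 g combustion sample mol Br = 0.004486 mol
Divide by the smallest (0.004486 mol): C 4.002, H 9.009, Br 1.000

C4H9Br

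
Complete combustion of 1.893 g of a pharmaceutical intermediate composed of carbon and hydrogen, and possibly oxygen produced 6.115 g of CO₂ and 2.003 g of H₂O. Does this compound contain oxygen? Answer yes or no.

no

mol C = 6.115 g CO₂ ÷ 44.009 g/mol = 0.13895 mol
mol H = 2 × 2.003 g H₂O ÷ 18.015 g/mol = 0.22237 mol
C and H together account for 1.8931 g — essentially the entire 1.893 g sample — so the compound contains no oxygen.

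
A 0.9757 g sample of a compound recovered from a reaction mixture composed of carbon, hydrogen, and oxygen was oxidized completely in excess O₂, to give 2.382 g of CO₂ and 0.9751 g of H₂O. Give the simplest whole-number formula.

mol C = 2.382 g CO₂ ÷ 44.009 g/mol = 0.054125 mol
mol H = 2 × 0.9751 g H₂O ÷ 18.015 g/mol = 0.10825 mol
mass O = 0.9757 − (0.65010 + 0.10912) = 0.21648 g → mol O = 0.21648 ÷ 15.999 = 0.013531 mol
Divide by the smallest (0.013531 mol): C 4.000, H 8.001, O 1.000

C4H8O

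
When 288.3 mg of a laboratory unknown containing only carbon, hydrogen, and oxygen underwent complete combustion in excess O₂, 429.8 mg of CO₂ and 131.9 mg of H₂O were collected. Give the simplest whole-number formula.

mol C = 0.4298 g CO₂ ÷ 44.009 g/mol = 0.0097662 mol
mol H = 2 × 0.1319 g H₂O ÷ 18.015 g/mol = 0.014643 mol
mass O = 0.2883 − (0.11730 + 0.014760) = 0.15624 g → mol O = 0.15624 ÷ 15.999 = 0.0097655 mol
Divide by the smallest (0.0097655 mol): C 1.000, H 1.500, O 1.000
Multiplying each by 2 gives whole numbers: C 2.00, H 3.00, O 2.00

C2H3O2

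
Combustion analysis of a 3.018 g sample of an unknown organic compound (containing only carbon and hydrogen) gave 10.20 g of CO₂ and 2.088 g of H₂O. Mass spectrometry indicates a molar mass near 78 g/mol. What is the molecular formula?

mol C = 10.20 g CO₂ ÷ 44.009 g/mol = 0.23177 mol
mol H = 2 × 2.088 g H₂O ÷ 18.015 g/mol = 0.23181 mol
Divide by the smallest (0.23177 mol): C 1.000, H 1.000
Empirical formula: CH
Empirical-formula mass = 13.02 g/mol; 78 ÷ 13.02 ≈ 6, so the molecular formula is C6H6.

C6H6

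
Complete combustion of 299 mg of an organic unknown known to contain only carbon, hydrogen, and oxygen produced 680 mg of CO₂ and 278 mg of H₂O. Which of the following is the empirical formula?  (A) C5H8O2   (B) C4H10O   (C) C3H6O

mol C = 0.680 g CO₂ ÷ 44.009 g/mol = 0.01545 mol
mol H = 2 × 0.278 g H₂O ÷ 18.015 g/mol = 0.03086 mol
mass O = 0.299 − (0.1856 + 0.03111) = 0.08230 g → mol O = 0.08230 ÷ 15.999 = 0.005144 mol
Divide by the smallest (0.005144 mol): C 3.004, H 6.000, O 1.000

(C) C3H6O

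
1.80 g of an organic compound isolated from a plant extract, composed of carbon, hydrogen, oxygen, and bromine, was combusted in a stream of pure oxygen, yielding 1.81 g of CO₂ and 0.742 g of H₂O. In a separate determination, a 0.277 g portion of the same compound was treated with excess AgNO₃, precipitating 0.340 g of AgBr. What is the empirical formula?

C7H14Br2O3

mol C = 1.81 g CO₂ ÷ 44.009 g/mol = 0.04113 mol
mol H = 2 × 0.742 g H₂O ÷ 18.015 g/mol = 0.08238 mol
From the AgBr data: mol Br per gram of compound = (0.340 ÷ 187.772) ÷ 0.277 = 0.006537 mol/g, so in the 1.80 g combustion sample mol Br = 0.01177 mol
mass O = 1.80 − (0.4940 + 0.08303 + 0.9402) = 0.2828 g → mol O = 0.2828 ÷ 15.999 = 0.01768 mol
Divide by the smallest (0.01177 mol): C 3.495, H 7.001, Br 1.000, O 1.502
Multiplying each by 2 gives whole numbers: C 6.99, H 14.00, Br 2.00, O 3.00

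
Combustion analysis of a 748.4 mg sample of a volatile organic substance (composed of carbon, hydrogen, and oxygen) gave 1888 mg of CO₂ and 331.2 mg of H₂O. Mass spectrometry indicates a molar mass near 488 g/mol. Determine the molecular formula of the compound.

mol C = 1.888 g CO₂ ÷ 44.009 g/mol = 0.042900 mol
mol H = 2 × 0.3312 g H₂O ÷ 18.015 g/mol = 0.036769 mol
mass O = 0.7484 − (0.51528 + 0.037064) = 0.19606 g → mol O = 0.19606 ÷ 15.999 = 0.012255 mol
Divide by the smallest (0.012255 mol): C 3.501, H 3.000, O 1.000
Multiplying each by 2 gives whole numbers: C 7.00, H 6.00, O 2.00
Empirical formula: C7H6O2
Empirical-formula mass = 122.12 g/mol; 488 ÷ 122.12 ≈ 4, so the molecular formula is C28H24O8.

C28H24O8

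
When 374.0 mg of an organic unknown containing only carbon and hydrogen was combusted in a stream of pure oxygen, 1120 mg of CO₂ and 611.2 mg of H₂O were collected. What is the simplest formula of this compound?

C3H8

mol C = 1.120 g CO₂ ÷ 44.009 g/mol = 0.025449 mol
mol H = 2 × 0.6112 g H₂O ÷ 18.015 g/mol = 0.067855 mol
Divide by the smallest (0.025449 mol): C 1.000, H 2.666
Multiplying each by 3 gives whole numbers: C 3.00, H 8.00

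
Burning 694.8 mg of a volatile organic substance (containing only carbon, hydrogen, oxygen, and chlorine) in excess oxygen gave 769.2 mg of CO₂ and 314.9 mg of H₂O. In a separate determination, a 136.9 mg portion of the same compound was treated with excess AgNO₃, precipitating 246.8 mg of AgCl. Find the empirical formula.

C2H4ClO

mol C = 0.7692 g CO₂ ÷ 44.009 g/mol = 0.017478 mol
mol H = 2 × 0.3149 g H₂O ÷ 18.015 g/mol = 0.034960 mol
From the AgCl data: mol Cl per gram of compound = (0.2468 ÷ 143.318) ÷ 0.1369 = 0.012579 mol/g, so in the 0.6948 g combustion sample mol Cl = 0.0087398 mol
mass O = 0.6948 − (0.20993 + 0.035239 + 0.30983) = 0.13980 g → mol O = 0.13980 ÷ 15.999 = 0.0087383 mol
Divide by the smallest (0.0087383 mol): C 2.000, H 4.001, Cl 1.000, O 1.000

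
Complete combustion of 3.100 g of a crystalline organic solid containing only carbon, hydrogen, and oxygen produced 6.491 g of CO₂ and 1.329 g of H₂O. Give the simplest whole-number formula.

mol C = 6.491 g CO₂ ÷ 44.009 g/mol = 0.14749 mol
mol H = 2 × 1.329 g H₂O ÷ 18.015 g/mol = 0.14754 mol
mass O = 3.100 − (1.7715 + 0.14872) = 1.1797 g → mol O = 1.1797 ÷ 15.999 = 0.073739 mol
Divide by the smallest (0.073739 mol): C 2.000, H 2.001, O 1.000

C2H2O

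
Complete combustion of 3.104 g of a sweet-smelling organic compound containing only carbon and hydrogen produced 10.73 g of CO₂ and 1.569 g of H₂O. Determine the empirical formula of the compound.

C7H5

mol C = 10.73 g CO₂ ÷ 44.009 g/mol = 0.24381 mol
mol H = 2 × 1.569 g H₂O ÷ 18.015 g/mol = 0.17419 mol
Divide by the smallest (0.17419 mol): C 1.400, H 1.000
Multiplying each by 5 gives whole numbers: C 7.00, H 5.00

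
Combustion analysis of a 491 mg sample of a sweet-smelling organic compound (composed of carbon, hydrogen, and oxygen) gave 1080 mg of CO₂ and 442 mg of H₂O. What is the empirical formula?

C8H16O3

mol C = 1.08 g CO₂ ÷ 44.009 g/mol = 0.02454 mol
mol H = 2 × 0.442 g H₂O ÷ 18.015 g/mol = 0.04907 mol
mass O = 0.491 − (0.2948 + 0.04946) = 0.1468 g → mol O = 0.1468 ÷ 15.999 = 0.009174 mol
Divide by the smallest (0.009174 mol): C 2.675, H 5.349, O 1.000
Multiplying each by 3 gives whole numbers: C 8.02, H 16.05, O 3.00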